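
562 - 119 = 443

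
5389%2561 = 267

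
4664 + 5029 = 9693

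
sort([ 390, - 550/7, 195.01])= [ - 550/7,195.01, 390]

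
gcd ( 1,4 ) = 1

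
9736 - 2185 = 7551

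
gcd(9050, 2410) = 10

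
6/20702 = 3/10351= 0.00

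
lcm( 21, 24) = 168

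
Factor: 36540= 2^2*3^2 * 5^1 * 7^1*29^1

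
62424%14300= 5224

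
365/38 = 365/38 = 9.61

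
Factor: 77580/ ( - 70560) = -2^( - 3 )*7^( - 2 ) * 431^1 = - 431/392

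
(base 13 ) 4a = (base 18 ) 38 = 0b111110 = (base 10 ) 62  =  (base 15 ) 42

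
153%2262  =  153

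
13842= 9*1538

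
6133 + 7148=13281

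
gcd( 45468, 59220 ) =36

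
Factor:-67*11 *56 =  - 2^3 * 7^1*11^1*67^1 = - 41272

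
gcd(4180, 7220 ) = 380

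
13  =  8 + 5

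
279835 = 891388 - 611553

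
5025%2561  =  2464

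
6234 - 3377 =2857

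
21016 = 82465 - 61449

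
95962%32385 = 31192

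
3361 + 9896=13257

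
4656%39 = 15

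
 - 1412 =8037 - 9449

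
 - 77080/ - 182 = 38540/91 = 423.52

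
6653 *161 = 1071133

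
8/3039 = 8/3039 = 0.00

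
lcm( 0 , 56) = 0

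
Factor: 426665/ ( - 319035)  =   -85333/63807 = -3^( -1)*21269^(  -  1)*85333^1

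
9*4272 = 38448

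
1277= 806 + 471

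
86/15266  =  43/7633 = 0.01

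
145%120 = 25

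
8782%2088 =430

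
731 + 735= 1466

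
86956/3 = 28985+1/3=28985.33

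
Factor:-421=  - 421^1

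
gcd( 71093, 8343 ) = 1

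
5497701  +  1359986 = 6857687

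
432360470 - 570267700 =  - 137907230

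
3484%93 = 43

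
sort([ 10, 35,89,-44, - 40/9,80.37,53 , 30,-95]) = [-95,-44, - 40/9,10,30,35, 53,80.37,89 ] 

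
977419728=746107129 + 231312599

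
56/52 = 14/13 = 1.08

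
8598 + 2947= 11545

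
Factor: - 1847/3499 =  - 1847^1*3499^( -1 ) 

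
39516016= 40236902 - 720886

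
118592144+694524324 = 813116468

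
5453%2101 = 1251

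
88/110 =4/5= 0.80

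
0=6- 6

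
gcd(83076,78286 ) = 2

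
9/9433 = 9/9433 =0.00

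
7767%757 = 197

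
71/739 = 71/739 = 0.10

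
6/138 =1/23=0.04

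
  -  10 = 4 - 14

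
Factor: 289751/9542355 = 3^(- 1 )*5^( - 1)*7^1*11^1*17^( - 1)*23^( - 1)*53^1*71^1*  1627^(-1 ) 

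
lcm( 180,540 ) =540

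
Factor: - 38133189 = - 3^2 * 241^1*17581^1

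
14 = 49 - 35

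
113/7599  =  113/7599 = 0.01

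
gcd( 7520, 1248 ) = 32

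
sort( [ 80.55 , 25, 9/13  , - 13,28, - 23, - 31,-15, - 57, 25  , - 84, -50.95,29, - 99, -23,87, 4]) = [ - 99,- 84, - 57, - 50.95, - 31, - 23, - 23, - 15, - 13, 9/13, 4,25, 25, 28, 29, 80.55, 87]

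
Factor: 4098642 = 2^1*3^1*19^1*157^1*229^1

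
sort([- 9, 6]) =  [-9,  6 ]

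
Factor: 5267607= 3^1 *67^1 * 73^1*359^1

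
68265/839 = 81 + 306/839 = 81.36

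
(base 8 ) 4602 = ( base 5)34214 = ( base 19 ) 6E2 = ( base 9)3304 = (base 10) 2434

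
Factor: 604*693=2^2*3^2  *  7^1 * 11^1*151^1 = 418572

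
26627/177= 26627/177 = 150.44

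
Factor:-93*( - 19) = 1767= 3^1*19^1 * 31^1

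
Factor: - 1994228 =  - 2^2*498557^1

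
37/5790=37/5790 = 0.01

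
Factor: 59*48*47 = 2^4*3^1*47^1*59^1 = 133104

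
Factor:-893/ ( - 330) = 2^( - 1 )*3^( - 1)*5^(-1 )*11^(-1 ) * 19^1*47^1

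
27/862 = 27/862 = 0.03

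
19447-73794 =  - 54347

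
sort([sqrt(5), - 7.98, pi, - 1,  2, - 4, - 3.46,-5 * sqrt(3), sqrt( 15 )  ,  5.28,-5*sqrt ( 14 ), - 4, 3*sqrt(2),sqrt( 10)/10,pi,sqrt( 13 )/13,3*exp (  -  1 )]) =[  -  5* sqrt( 14 ),  -  5 * sqrt(3),  -  7.98, - 4, - 4,-3.46,-1,sqrt(13) /13,  sqrt( 10 )/10,  3*exp( - 1 ), 2, sqrt( 5), pi,pi, sqrt( 15), 3* sqrt( 2 ), 5.28] 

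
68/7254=34/3627 =0.01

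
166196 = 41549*4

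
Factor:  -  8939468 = -2^2*71^1*31477^1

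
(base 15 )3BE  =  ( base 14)450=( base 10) 854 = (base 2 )1101010110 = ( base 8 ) 1526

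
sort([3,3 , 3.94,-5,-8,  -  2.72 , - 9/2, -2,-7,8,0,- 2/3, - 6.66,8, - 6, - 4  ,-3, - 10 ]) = [-10, -8, - 7, - 6.66,-6, - 5 , - 9/2, - 4, - 3, - 2.72, - 2,- 2/3, 0 , 3, 3, 3.94 , 8,8] 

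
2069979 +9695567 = 11765546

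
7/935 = 7/935 = 0.01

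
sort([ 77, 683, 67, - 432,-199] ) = [ - 432, - 199 , 67 , 77,683 ]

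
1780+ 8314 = 10094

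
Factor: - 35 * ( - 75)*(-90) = -2^1*3^3 * 5^4 * 7^1 = - 236250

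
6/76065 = 2/25355 = 0.00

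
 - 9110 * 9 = - 81990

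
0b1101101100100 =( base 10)7012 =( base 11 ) 52a5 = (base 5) 211022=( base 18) 13BA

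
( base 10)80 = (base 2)1010000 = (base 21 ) 3H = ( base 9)88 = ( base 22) 3e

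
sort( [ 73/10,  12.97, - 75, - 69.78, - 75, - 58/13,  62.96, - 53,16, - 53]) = [-75, - 75, - 69.78, - 53, - 53, - 58/13,73/10, 12.97, 16, 62.96]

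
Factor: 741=3^1*13^1*19^1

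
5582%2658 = 266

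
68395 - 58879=9516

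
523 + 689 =1212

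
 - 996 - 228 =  - 1224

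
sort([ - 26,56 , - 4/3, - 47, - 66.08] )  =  [ - 66.08 , - 47,  -  26,-4/3 , 56]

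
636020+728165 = 1364185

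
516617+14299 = 530916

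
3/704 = 3/704 = 0.00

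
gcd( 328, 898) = 2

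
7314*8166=59726124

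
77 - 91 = -14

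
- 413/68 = -7 + 63/68 = - 6.07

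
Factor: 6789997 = 503^1*13499^1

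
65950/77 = 65950/77  =  856.49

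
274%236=38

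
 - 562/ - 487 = 562/487 = 1.15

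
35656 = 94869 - 59213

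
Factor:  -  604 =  - 2^2*151^1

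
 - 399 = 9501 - 9900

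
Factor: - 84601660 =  - 2^2*5^1 * 11^1*13^1 * 29581^1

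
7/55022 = 7/55022 = 0.00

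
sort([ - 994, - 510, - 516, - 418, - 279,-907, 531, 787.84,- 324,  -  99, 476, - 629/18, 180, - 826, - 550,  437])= [- 994, - 907 , - 826, - 550, - 516, -510, - 418, - 324, - 279,-99,-629/18 , 180, 437, 476,531,787.84 ] 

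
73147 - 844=72303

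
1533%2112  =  1533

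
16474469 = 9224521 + 7249948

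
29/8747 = 29/8747 = 0.00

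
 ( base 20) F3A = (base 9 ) 8284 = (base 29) 769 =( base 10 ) 6070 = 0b1011110110110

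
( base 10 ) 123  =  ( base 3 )11120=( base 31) 3U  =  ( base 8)173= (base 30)43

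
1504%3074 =1504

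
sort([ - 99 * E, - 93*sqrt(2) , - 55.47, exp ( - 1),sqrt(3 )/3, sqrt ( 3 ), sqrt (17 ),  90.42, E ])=[ - 99*E, - 93 * sqrt(2), - 55.47, exp( - 1 ), sqrt( 3 )/3,sqrt(3), E, sqrt( 17),90.42] 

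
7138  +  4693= 11831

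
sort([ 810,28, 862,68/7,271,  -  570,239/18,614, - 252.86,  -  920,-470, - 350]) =[ -920, - 570, - 470, - 350,  -  252.86,68/7,239/18,  28,271,614, 810 , 862]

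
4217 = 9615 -5398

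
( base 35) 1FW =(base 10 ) 1782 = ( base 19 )4hf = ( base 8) 3366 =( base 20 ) 492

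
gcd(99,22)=11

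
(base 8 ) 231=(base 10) 153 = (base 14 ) ad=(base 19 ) 81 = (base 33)4l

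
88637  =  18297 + 70340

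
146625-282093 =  - 135468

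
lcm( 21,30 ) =210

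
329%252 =77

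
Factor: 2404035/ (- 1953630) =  - 53423/43414=-2^(  -  1)*7^( - 2)*41^1*443^(  -  1)*1303^1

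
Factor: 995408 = 2^4*62213^1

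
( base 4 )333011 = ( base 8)7705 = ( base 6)30405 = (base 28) 545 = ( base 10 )4037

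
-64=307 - 371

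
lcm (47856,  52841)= 2536368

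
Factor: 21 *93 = 1953 = 3^2 * 7^1 * 31^1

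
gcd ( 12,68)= 4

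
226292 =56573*4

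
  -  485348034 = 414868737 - 900216771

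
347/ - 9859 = -1 + 9512/9859=- 0.04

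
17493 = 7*2499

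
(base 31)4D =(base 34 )41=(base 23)5M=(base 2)10001001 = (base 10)137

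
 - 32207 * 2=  - 64414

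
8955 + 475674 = 484629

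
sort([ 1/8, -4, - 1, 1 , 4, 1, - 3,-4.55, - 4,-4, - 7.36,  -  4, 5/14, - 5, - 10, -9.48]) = [- 10  ,-9.48, - 7.36,-5, - 4.55, - 4, - 4, - 4,-4 ,-3 , - 1, 1/8,  5/14, 1, 1, 4]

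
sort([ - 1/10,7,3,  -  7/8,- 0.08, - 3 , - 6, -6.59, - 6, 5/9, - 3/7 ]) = [ - 6.59, - 6,-6, -3, - 7/8, - 3/7, - 1/10, - 0.08, 5/9,3,7]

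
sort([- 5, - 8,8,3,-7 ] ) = [ - 8, - 7, - 5,3,8]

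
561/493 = 33/29= 1.14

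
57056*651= 37143456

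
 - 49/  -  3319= 49/3319=   0.01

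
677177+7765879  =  8443056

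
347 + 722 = 1069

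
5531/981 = 5531/981   =  5.64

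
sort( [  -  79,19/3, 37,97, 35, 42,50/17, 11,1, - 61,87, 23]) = [  -  79,-61,1,50/17,19/3, 11, 23, 35,37, 42 , 87,97]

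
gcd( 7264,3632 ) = 3632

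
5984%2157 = 1670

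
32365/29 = 32365/29 = 1116.03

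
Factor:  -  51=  - 3^1*17^1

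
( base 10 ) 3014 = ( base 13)14AB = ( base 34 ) 2km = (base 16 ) bc6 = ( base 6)21542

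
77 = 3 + 74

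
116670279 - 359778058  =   - 243107779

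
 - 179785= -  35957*5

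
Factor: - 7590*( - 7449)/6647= 2^1 * 3^2*5^1*11^1 * 13^1*17^( - 2) * 191^1  =  2458170/289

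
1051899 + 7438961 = 8490860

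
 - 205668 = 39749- 245417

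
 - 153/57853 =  - 153/57853= - 0.00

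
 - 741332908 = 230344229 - 971677137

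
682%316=50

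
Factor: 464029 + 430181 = 2^1*3^1*5^1*41^1*727^1 =894210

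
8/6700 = 2/1675=0.00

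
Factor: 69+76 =145  =  5^1*29^1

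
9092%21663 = 9092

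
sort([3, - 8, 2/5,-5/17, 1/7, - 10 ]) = [ - 10, - 8, - 5/17,1/7, 2/5, 3]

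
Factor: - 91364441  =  - 7^1 * 23^1 * 41^1*13841^1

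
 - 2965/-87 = 2965/87= 34.08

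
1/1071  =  1/1071=   0.00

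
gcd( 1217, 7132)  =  1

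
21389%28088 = 21389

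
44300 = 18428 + 25872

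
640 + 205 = 845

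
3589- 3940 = -351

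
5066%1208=234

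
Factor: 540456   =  2^3*3^1*7^1 *3217^1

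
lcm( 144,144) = 144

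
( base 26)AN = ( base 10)283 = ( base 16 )11b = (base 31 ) 94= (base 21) DA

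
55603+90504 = 146107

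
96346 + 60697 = 157043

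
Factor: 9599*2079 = 19956321 = 3^3*7^1*11^1 * 29^1*331^1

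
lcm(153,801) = 13617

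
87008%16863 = 2693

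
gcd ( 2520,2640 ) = 120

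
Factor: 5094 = 2^1*3^2*283^1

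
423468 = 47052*9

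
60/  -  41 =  - 60/41 =-1.46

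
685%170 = 5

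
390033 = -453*(-861) 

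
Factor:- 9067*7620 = -69090540 = - 2^2*3^1*5^1*127^1 * 9067^1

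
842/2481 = 842/2481 = 0.34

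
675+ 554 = 1229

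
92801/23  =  4034  +  19/23 =4034.83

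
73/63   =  73/63 = 1.16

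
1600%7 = 4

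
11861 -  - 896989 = 908850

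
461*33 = 15213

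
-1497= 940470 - 941967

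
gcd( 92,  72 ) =4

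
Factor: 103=103^1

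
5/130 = 1/26 = 0.04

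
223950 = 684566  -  460616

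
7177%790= 67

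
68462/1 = 68462 = 68462.00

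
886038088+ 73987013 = 960025101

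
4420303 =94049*47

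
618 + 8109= 8727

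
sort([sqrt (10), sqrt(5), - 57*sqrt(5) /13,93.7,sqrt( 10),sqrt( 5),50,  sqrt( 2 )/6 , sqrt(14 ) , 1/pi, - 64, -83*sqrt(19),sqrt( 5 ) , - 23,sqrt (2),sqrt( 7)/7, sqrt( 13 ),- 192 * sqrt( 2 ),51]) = [ - 83*sqrt (19), - 192*sqrt ( 2 ), - 64, - 23, - 57*sqrt(5 )/13, sqrt( 2 )/6,1/pi  ,  sqrt(7) /7,sqrt(2 ), sqrt( 5),sqrt(5 ) , sqrt (5),sqrt(10 ),sqrt ( 10), sqrt( 13), sqrt(14 ),50,51, 93.7]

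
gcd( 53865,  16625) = 665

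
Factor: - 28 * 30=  - 840= - 2^3* 3^1 * 5^1*7^1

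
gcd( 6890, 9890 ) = 10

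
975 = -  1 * (  -  975 ) 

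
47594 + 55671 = 103265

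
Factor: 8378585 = 5^1*1675717^1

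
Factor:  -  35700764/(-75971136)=2^( - 4 )*3^(-1 )*11^1 *71^( - 1)*107^1*5573^( - 1)*7583^1 = 8925191/18992784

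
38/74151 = 38/74151  =  0.00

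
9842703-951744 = 8890959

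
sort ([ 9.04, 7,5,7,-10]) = [-10,5,7,7,9.04]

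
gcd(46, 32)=2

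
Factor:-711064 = - 2^3*88883^1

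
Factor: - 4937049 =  - 3^2*13^1*42197^1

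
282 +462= 744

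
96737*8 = 773896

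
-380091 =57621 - 437712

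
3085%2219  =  866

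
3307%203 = 59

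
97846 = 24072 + 73774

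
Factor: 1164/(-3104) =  - 3/8=-2^ ( - 3 )*3^1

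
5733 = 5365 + 368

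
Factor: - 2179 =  - 2179^1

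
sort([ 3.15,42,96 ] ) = [ 3.15 , 42,96 ] 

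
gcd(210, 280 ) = 70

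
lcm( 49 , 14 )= 98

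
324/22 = 14 + 8/11 = 14.73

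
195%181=14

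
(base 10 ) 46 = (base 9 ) 51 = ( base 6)114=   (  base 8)56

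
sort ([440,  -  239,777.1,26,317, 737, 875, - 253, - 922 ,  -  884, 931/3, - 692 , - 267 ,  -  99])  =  [ - 922, - 884, - 692,- 267, - 253, - 239, - 99, 26,931/3, 317, 440, 737, 777.1,875]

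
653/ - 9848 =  - 653/9848=- 0.07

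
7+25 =32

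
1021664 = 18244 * 56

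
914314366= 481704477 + 432609889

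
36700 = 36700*1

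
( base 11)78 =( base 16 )55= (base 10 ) 85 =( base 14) 61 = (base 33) 2j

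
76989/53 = 1452 + 33/53 = 1452.62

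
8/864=1/108 = 0.01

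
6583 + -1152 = 5431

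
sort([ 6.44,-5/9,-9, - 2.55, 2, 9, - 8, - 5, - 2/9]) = [ - 9, - 8,-5,-2.55, - 5/9, - 2/9, 2, 6.44, 9] 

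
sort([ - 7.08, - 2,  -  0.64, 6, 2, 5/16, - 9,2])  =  [ -9, -7.08,-2, - 0.64, 5/16,2,2, 6 ]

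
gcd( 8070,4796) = 2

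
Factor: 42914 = 2^1*43^1*499^1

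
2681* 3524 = 9447844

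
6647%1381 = 1123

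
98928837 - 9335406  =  89593431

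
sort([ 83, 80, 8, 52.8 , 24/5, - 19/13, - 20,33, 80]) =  [  -  20, - 19/13, 24/5,8, 33, 52.8, 80, 80,83] 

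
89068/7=12724 =12724.00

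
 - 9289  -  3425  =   - 12714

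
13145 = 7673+5472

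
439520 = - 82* ( - 5360 ) 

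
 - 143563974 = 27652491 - 171216465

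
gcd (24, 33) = 3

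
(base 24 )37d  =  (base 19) 559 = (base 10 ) 1909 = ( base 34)1M5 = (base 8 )3565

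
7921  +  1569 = 9490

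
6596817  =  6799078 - 202261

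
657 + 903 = 1560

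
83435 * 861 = 71837535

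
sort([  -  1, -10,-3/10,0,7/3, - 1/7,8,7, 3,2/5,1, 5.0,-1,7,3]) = [ - 10, - 1, - 1, - 3/10, - 1/7,  0,2/5, 1,7/3,3,3,5.0,  7  ,  7,8 ] 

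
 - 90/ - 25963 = 90/25963 = 0.00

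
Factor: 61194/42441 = 2^1*31^1*43^( - 1 ) = 62/43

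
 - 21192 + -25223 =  - 46415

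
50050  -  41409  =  8641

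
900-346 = 554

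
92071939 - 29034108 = 63037831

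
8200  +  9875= 18075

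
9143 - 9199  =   - 56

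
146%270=146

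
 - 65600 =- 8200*8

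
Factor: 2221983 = 3^2*239^1*1033^1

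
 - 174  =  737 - 911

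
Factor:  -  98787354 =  - 2^1 * 3^1 * 109^1 * 151051^1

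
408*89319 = 36442152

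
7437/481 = 15+6/13 = 15.46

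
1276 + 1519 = 2795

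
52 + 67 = 119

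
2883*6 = 17298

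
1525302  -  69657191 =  - 68131889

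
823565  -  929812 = -106247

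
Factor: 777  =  3^1* 7^1*  37^1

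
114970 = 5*22994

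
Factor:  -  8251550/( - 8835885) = 2^1*3^ ( - 4 )*5^1*79^1*2089^1*21817^( - 1) = 1650310/1767177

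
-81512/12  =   - 6793 + 1/3 = -  6792.67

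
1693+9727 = 11420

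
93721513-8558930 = 85162583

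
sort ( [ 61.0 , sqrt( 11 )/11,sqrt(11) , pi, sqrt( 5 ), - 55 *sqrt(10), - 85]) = [  -  55 * sqrt(10),-85,sqrt ( 11)/11, sqrt(5),pi,sqrt(11 )  ,  61.0]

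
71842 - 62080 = 9762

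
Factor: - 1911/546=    -2^( - 1 )*7^1=   - 7/2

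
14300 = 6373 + 7927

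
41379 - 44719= - 3340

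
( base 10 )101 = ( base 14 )73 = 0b1100101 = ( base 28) 3H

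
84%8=4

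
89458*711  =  63604638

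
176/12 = 14 + 2/3=14.67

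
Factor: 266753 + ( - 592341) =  - 2^2*23^1  *3539^1  =  -325588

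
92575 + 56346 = 148921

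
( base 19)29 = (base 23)21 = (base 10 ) 47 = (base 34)1d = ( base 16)2F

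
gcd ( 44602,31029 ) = 1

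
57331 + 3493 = 60824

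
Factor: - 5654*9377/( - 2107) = 2^1*7^(-2) * 11^1*43^( - 1)*257^1*9377^1 = 53017558/2107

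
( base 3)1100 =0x24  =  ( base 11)33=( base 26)1A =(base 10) 36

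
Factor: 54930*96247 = 2^1*3^1*5^1*  109^1 * 883^1*1831^1= 5286847710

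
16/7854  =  8/3927 = 0.00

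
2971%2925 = 46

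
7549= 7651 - 102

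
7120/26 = 3560/13 = 273.85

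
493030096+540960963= 1033991059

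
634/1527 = 634/1527 = 0.42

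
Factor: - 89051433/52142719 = -3^1  *173^( - 1) * 883^1*33617^1*301403^ (-1)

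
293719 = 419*701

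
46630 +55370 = 102000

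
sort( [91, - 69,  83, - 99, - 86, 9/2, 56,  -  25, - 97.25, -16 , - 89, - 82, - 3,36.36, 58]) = [-99, - 97.25,-89, - 86 , - 82, - 69, - 25, - 16, - 3, 9/2,36.36,56,58,  83,91]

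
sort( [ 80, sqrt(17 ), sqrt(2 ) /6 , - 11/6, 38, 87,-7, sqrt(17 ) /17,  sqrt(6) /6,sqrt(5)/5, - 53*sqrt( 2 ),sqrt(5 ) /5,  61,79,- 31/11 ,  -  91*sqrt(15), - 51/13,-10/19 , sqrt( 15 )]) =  [ - 91 *sqrt(15), -53*sqrt(2 ), - 7, - 51/13, - 31/11, - 11/6, - 10/19, sqrt(2 ) /6,sqrt( 17) /17, sqrt(6)/6,sqrt ( 5 ) /5, sqrt (5)/5,  sqrt ( 15) , sqrt( 17 ), 38, 61,79,80,87 ]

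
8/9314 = 4/4657 = 0.00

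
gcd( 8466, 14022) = 6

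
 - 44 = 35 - 79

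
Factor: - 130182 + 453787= 5^1 * 61^1*1061^1 =323605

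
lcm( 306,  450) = 7650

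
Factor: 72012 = 2^2 * 3^1*17^1*353^1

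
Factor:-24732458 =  -2^1*229^1*54001^1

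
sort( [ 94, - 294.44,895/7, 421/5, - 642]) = [ - 642, - 294.44,421/5,94,895/7]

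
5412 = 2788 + 2624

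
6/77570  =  3/38785 = 0.00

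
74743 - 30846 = 43897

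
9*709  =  6381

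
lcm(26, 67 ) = 1742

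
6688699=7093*943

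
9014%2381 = 1871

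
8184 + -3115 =5069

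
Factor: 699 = 3^1*233^1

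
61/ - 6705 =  - 61/6705 = - 0.01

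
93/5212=93/5212   =  0.02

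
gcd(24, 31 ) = 1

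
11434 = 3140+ 8294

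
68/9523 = 68/9523 = 0.01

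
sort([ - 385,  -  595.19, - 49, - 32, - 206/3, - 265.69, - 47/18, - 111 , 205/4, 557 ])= [ - 595.19, -385, - 265.69, -111, - 206/3, - 49,  -  32, - 47/18, 205/4, 557 ]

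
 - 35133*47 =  - 1651251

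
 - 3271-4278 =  - 7549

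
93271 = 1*93271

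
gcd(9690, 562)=2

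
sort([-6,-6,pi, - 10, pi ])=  [ - 10, - 6,-6, pi, pi ] 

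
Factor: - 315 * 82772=-26073180 = - 2^2*3^2 * 5^1*7^1*20693^1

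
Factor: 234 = 2^1 * 3^2* 13^1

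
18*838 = 15084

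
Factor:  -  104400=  - 2^4 * 3^2*5^2 * 29^1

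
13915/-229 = -13915/229 = -60.76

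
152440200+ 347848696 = 500288896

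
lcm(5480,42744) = 213720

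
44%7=2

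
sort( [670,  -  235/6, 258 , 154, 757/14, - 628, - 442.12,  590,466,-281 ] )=[ - 628, - 442.12, - 281,-235/6, 757/14  ,  154, 258,466,590, 670]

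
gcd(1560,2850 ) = 30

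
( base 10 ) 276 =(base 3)101020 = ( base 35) 7V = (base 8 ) 424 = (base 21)d3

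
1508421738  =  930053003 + 578368735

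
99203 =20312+78891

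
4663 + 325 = 4988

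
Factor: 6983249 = 7^1*13^2*5903^1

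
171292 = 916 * 187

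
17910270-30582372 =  - 12672102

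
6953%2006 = 935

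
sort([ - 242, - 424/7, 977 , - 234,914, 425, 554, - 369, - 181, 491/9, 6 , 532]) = [ -369,-242, - 234, -181, - 424/7, 6,491/9, 425,532 , 554,914 , 977]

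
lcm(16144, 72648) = 145296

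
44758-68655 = -23897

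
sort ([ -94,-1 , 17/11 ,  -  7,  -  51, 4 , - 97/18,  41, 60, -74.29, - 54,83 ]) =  [ - 94, - 74.29 , - 54 ,-51, - 7,  -  97/18, - 1,17/11, 4, 41 , 60, 83 ]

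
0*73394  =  0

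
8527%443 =110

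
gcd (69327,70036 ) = 1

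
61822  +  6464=68286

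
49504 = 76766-27262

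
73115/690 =14623/138 =105.96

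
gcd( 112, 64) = 16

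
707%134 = 37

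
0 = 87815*0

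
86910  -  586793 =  - 499883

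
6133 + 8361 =14494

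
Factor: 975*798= 2^1*3^2*5^2*7^1*13^1*19^1 =778050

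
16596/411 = 40  +  52/137 = 40.38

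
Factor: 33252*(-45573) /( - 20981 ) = 2^2*3^2* 11^1*17^1*163^1*1381^1* 20981^(-1 ) = 1515393396/20981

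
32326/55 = 587+41/55 = 587.75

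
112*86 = 9632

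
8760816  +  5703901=14464717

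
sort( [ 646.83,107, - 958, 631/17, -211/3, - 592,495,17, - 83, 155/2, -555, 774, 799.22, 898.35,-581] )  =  [ - 958, - 592, - 581,- 555, - 83, - 211/3, 17, 631/17,155/2,  107, 495, 646.83, 774 , 799.22, 898.35 ]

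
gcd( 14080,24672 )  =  32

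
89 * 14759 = 1313551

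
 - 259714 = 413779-673493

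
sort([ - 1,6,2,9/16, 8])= [ - 1,9/16,2, 6, 8] 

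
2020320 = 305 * 6624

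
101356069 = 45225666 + 56130403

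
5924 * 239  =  1415836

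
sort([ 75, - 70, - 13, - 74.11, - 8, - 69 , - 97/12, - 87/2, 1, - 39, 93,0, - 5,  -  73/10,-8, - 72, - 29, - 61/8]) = [ - 74.11, - 72, - 70 , - 69, - 87/2,-39,-29, - 13,-97/12,-8, - 8, - 61/8, - 73/10, - 5,0, 1, 75, 93 ] 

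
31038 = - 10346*(  -  3)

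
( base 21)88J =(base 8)7203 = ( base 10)3715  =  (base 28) 4KJ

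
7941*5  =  39705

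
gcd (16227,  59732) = 1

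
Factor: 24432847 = 24432847^1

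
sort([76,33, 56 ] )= [ 33, 56 , 76]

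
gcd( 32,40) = 8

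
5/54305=1/10861 = 0.00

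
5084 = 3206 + 1878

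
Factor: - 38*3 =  - 2^1*3^1*19^1 = - 114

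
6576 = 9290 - 2714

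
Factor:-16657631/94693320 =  - 2^( - 3 )*3^(  -  3)*5^(  -  1)*263^1*63337^1 *87679^( - 1)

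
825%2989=825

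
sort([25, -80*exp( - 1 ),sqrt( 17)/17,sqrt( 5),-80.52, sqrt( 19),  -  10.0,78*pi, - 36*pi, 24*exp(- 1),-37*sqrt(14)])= [ -37*sqrt( 14), - 36*pi, - 80.52,  -  80*exp(  -  1), -10.0,sqrt( 17 )/17,sqrt( 5 ),sqrt(19),24*exp( - 1 ),25,78 * pi] 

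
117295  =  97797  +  19498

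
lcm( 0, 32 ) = 0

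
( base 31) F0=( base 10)465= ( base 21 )113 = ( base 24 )J9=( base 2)111010001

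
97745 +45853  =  143598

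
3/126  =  1/42=0.02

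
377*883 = 332891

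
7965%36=9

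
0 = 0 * 2298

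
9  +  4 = 13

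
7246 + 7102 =14348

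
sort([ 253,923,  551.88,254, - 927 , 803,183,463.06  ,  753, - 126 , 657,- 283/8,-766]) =[ - 927 , - 766,  -  126, - 283/8,183 , 253,  254,463.06, 551.88,657, 753,803, 923]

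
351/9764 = 351/9764=0.04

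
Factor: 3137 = 3137^1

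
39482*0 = 0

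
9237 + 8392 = 17629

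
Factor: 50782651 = 50782651^1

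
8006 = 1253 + 6753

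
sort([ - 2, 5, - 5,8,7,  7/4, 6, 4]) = [ - 5 , - 2,  7/4, 4, 5,6,  7, 8]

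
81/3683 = 81/3683 = 0.02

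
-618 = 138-756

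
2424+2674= 5098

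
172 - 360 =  - 188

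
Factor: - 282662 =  -2^1*79^1*1789^1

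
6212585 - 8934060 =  - 2721475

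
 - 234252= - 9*26028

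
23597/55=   429  +  2/55  =  429.04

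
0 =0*80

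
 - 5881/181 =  - 5881/181 = - 32.49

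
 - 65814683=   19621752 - 85436435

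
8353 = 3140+5213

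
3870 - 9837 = - 5967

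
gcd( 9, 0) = 9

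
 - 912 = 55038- 55950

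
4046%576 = 14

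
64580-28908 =35672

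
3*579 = 1737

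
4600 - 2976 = 1624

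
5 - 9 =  - 4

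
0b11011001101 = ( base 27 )2ad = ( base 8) 3315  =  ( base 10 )1741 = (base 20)471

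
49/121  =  49/121  =  0.40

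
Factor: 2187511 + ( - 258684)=1928827 = 197^1*9791^1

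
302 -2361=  - 2059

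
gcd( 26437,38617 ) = 1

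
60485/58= 60485/58 =1042.84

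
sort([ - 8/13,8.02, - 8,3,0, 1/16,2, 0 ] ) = [ - 8, - 8/13,0,  0,  1/16,2,3,8.02 ]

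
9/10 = 9/10  =  0.90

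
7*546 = 3822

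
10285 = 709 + 9576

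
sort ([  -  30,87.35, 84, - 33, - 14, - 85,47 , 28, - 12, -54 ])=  [-85 , - 54, -33 ,-30, - 14, - 12,28,47,84,87.35]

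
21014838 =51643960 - 30629122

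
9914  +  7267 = 17181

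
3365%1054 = 203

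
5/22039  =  5/22039=0.00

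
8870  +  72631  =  81501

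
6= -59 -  - 65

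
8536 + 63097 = 71633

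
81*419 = 33939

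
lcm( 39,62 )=2418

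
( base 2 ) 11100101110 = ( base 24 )34E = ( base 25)2ND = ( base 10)1838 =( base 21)43b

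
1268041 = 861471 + 406570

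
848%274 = 26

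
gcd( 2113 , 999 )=1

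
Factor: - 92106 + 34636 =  - 57470 = -2^1*5^1 * 7^1 * 821^1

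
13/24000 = 13/24000 = 0.00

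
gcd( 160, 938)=2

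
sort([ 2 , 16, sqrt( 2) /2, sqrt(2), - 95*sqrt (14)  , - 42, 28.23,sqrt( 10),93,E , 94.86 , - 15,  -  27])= [ - 95  *  sqrt( 14), - 42,-27, - 15,sqrt (2 )/2 , sqrt( 2 ),2,E,sqrt (10) , 16,28.23,  93,94.86 ] 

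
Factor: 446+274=2^4*3^2*5^1= 720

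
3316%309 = 226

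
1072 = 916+156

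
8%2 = 0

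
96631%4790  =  831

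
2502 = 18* 139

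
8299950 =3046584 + 5253366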